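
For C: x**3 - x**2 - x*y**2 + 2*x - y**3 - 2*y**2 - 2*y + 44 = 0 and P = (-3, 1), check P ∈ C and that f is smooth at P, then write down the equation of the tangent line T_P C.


Tangent line at P: 34*x - 3*y + 105 = 0.

Step 1: f(-3, 1) = 0, so P lies on C.
Step 2: partial derivatives
  f_x(x, y) = 3*x**2 - 2*x - y**2 + 2, f_y(x, y) = -2*x*y - 3*y**2 - 4*y - 2.
  f_x(P) = 34, f_y(P) = -3 (gradient nonzero, so P is smooth).
Step 3: tangent line at P: 34·(x − -3) + -3·(y − 1) = 0.
Expanding: 34*x - 3*y + 105 = 0.


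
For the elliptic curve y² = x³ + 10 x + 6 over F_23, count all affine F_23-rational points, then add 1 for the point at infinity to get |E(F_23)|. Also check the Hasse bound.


Affine points = {(0, 11), (0, 12), (4, 8), (4, 15), (6, 11), (6, 12), (8, 0), (10, 5), (10, 18), (15, 9), (15, 14), (17, 11), (17, 12), (20, 8), (20, 15), (21, 1), (21, 22), (22, 8), (22, 15)}; affine count = 19; |E(F_23)| = 20.

Discriminant check: Δ ∝ 4a³ + 27b² = 4·10³ + 27·6² = 4·1000 + 27·36 ≡ 4 (mod 23). Nonzero ⇒ E is nonsingular.
For each x ∈ F_23, compute rhs = x³ + 10·x + 6 mod 23, then count y ∈ F_23 with y² ≡ rhs.
  x = 0: rhs = 6, matching y values: 11, 12 (2 points).
  x = 1: rhs = 17, matching y values: none (0 points).
  x = 2: rhs = 11, matching y values: none (0 points).
  x = 3: rhs = 17, matching y values: none (0 points).
  x = 4: rhs = 18, matching y values: 8, 15 (2 points).
  x = 5: rhs = 20, matching y values: none (0 points).
  x = 6: rhs = 6, matching y values: 11, 12 (2 points).
  x = 7: rhs = 5, matching y values: none (0 points).
  x = 8: rhs = 0, matching y values: 0 (1 points).
  x = 9: rhs = 20, matching y values: none (0 points).
  x = 10: rhs = 2, matching y values: 5, 18 (2 points).
  x = 11: rhs = 21, matching y values: none (0 points).
  x = 12: rhs = 14, matching y values: none (0 points).
  x = 13: rhs = 10, matching y values: none (0 points).
  x = 14: rhs = 15, matching y values: none (0 points).
  x = 15: rhs = 12, matching y values: 9, 14 (2 points).
  x = 16: rhs = 7, matching y values: none (0 points).
  x = 17: rhs = 6, matching y values: 11, 12 (2 points).
  x = 18: rhs = 15, matching y values: none (0 points).
  x = 19: rhs = 17, matching y values: none (0 points).
  x = 20: rhs = 18, matching y values: 8, 15 (2 points).
  x = 21: rhs = 1, matching y values: 1, 22 (2 points).
  x = 22: rhs = 18, matching y values: 8, 15 (2 points).
Total affine count: 19.
Full point count |E(F_23)| = 19 + 1 = 20.
Hasse bound: |20 − (23+1)| = |-4| = 4 ≤ 2√23 ≈ 9.5917 ✓.


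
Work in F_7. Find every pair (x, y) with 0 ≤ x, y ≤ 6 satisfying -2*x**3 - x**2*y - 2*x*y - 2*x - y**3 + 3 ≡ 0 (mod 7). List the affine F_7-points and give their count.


Affine F_7-points: {(1, 4), (2, 5), (4, 0), (4, 2), (4, 5), (6, 0), (6, 1), (6, 6)}; count = 8.

For each of the 49 pairs (x, y) ∈ F_7², evaluate f(x, y) mod 7. Record the zeros.
  x = 0: [0↦3, 1↦2, 2↦2, 3↦4, 4↦2, 5↦4, 6↦4]  zeros at y ∈ ∅
  x = 1: [0↦6, 1↦2, 2↦6, 3↦5, 4↦0, 5↦6, 6↦3]  zeros at y ∈ {4}
  x = 2: [0↦4, 1↦2, 2↦1, 3↦2, 4↦6, 5↦0, 6↦6]  zeros at y ∈ {5}
  x = 3: [0↦6, 1↦4, 2↦3, 3↦4, 4↦1, 5↦2, 6↦1]  zeros at y ∈ ∅
  x = 4: [0↦0, 1↦3, 2↦0, 3↦6, 4↦1, 5↦0, 6↦4]  zeros at y ∈ {0, 2, 5}
  x = 5: [0↦2, 1↦1, 2↦1, 3↦3, 4↦1, 5↦3, 6↦3]  zeros at y ∈ ∅
  x = 6: [0↦0, 1↦0, 2↦1, 3↦4, 4↦3, 5↦6, 6↦0]  zeros at y ∈ {0, 1, 6}
Collecting zeros: affine points = {(1, 4), (2, 5), (4, 0), (4, 2), (4, 5), (6, 0), (6, 1), (6, 6)}.
Total count |C(F_7)_aff| = 8.


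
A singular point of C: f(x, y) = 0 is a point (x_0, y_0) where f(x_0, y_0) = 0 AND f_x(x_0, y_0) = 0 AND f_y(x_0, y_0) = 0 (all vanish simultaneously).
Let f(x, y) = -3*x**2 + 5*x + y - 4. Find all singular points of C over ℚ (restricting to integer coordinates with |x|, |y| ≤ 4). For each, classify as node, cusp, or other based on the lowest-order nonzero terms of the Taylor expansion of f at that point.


No singular points in the scanned grid; C is smooth there.

Compute partial derivatives:
  f_x = 5 - 6*x.
  f_y = 1.
f_y = 1 is a nonzero constant, so f_y never vanishes: no point (x, y) can satisfy f = f_x = f_y = 0. In particular no (x, y) ∈ {−4, ..., 4}² is singular; the curve is smooth.


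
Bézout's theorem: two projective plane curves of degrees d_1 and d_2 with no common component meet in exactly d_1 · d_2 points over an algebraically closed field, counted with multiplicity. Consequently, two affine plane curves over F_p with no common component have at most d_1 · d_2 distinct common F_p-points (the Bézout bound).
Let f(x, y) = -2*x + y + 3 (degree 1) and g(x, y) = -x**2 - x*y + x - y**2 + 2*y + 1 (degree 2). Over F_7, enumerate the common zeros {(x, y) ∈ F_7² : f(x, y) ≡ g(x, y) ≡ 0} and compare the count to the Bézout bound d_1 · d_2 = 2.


Common zeros: {(0, 4)}; count = 1; Bézout bound = 2.

deg(f) = 1, deg(g) = 2, so Bézout bound = 2.
Scan x ∈ F_7. For each x, list the y ∈ F_7 with f(x, y) ≡ 0 and those with g(x, y) ≡ 0 (mod 7); the common zeros in that column are the intersection.
  x = 0: f ≡ 0 at y ∈ {4}; g ≡ 0 at y ∈ {4, 5}; common: {4}.
  x = 1: f ≡ 0 at y ∈ {6}; g ≡ 0 at y ∈ ∅; common: ∅.
  x = 2: f ≡ 0 at y ∈ {1}; g ≡ 0 at y ∈ ∅; common: ∅.
  x = 3: f ≡ 0 at y ∈ {3}; g ≡ 0 at y ∈ {1, 5}; common: ∅.
  x = 4: f ≡ 0 at y ∈ {5}; g ≡ 0 at y ∈ {1, 4}; common: ∅.
  x = 5: f ≡ 0 at y ∈ {0}; g ≡ 0 at y ∈ ∅; common: ∅.
  x = 6: f ≡ 0 at y ∈ {2}; g ≡ 0 at y ∈ ∅; common: ∅.
Collecting: common zeros = {(0, 4)}, so the count is 1.
Comparison with the Bézout bound: 1 ≤ 2 = deg(f)·deg(g), as expected for curves with no common component (the affine F_7-count falls short of the bound because intersections may lie at infinity, over extension fields, or carry multiplicity).


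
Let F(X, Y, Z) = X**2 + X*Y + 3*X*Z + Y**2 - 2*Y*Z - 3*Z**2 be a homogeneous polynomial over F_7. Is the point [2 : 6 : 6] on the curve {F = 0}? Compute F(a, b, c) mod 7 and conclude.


F(2,6,6) ≡ 6 (mod 7); P is NOT on the curve.

Evaluate F(2, 6, 6) term-by-term (mod 7).
  X**2 ↦ 1·4·1·1 = 4
  X*Y ↦ 1·2·6·1 = 12
  3*X*Z ↦ 3·2·1·6 = 36
  Y**2 ↦ 1·1·36·1 = 36
  -2*Y*Z ↦ -2·1·6·6 = -72
  -3*Z**2 ↦ -3·1·1·36 = -108
Sum: F(2, 6, 6) = (4) + (12) + (36) + (36) + (-72) + (-108) = -92.
Reducing mod 7: -92 ≡ 6 (mod 7).
Since F(a, b, c) ≡ 6 ≠ 0 (mod 7), P does NOT lie on the curve.


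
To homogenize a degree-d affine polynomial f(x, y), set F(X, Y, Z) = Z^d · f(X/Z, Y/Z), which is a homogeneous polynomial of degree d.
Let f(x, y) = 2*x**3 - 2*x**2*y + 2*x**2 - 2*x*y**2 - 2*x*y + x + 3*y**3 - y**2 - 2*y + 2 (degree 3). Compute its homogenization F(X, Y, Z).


F(X, Y, Z) = 2*X**3 - 2*X**2*Y + 2*X**2*Z - 2*X*Y**2 - 2*X*Y*Z + X*Z**2 + 3*Y**3 - Y**2*Z - 2*Y*Z**2 + 2*Z**3

deg(f) = 3.
Substitute x = X/Z, y = Y/Z into f, then multiply by Z^3.
  monomial 2·x^3·y^0 ↦ 2·X^3·Y^0·Z^0.
  monomial -2·x^2·y^1 ↦ -2·X^2·Y^1·Z^0.
  monomial 2·x^2·y^0 ↦ 2·X^2·Y^0·Z^1.
  monomial -2·x^1·y^2 ↦ -2·X^1·Y^2·Z^0.
  monomial -2·x^1·y^1 ↦ -2·X^1·Y^1·Z^1.
  monomial 1·x^1·y^0 ↦ 1·X^1·Y^0·Z^2.
  monomial 3·x^0·y^3 ↦ 3·X^0·Y^3·Z^0.
  monomial -1·x^0·y^2 ↦ -1·X^0·Y^2·Z^1.
  monomial -2·x^0·y^1 ↦ -2·X^0·Y^1·Z^2.
  monomial 2·x^0·y^0 ↦ 2·X^0·Y^0·Z^3.
Collecting: F(X, Y, Z) = 2*X**3 - 2*X**2*Y + 2*X**2*Z - 2*X*Y**2 - 2*X*Y*Z + X*Z**2 + 3*Y**3 - Y**2*Z - 2*Y*Z**2 + 2*Z**3.


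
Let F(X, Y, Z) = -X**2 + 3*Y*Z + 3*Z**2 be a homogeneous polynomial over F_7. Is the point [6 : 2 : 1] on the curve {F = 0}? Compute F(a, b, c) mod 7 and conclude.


F(6,2,1) ≡ 1 (mod 7); P is NOT on the curve.

Evaluate F(6, 2, 1) term-by-term (mod 7).
  -X**2 ↦ -1·36·1·1 = -36
  3*Y*Z ↦ 3·1·2·1 = 6
  3*Z**2 ↦ 3·1·1·1 = 3
Sum: F(6, 2, 1) = (-36) + (6) + (3) = -27.
Reducing mod 7: -27 ≡ 1 (mod 7).
Since F(a, b, c) ≡ 1 ≠ 0 (mod 7), P does NOT lie on the curve.


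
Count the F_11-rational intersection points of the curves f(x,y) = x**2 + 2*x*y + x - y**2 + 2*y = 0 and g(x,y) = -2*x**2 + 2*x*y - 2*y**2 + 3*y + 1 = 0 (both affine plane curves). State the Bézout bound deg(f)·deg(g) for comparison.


Common zeros: {(2, 5)}; count = 1; Bézout bound = 4.

deg(f) = 2, deg(g) = 2, so Bézout bound = 4.
Scan x ∈ F_11. For each x, list the y ∈ F_11 with f(x, y) ≡ 0 and those with g(x, y) ≡ 0 (mod 11); the common zeros in that column are the intersection.
  x = 0: f ≡ 0 at y ∈ {0, 2}; g ≡ 0 at y ∈ ∅; common: ∅.
  x = 1: f ≡ 0 at y ∈ ∅; g ≡ 0 at y ∈ ∅; common: ∅.
  x = 2: f ≡ 0 at y ∈ {1, 5}; g ≡ 0 at y ∈ {4, 5}; common: {5}.
  x = 3: f ≡ 0 at y ∈ ∅; g ≡ 0 at y ∈ {5}; common: ∅.
  x = 4: f ≡ 0 at y ∈ {4, 6}; g ≡ 0 at y ∈ {1, 10}; common: ∅.
  x = 5: f ≡ 0 at y ∈ {6}; g ≡ 0 at y ∈ ∅; common: ∅.
  x = 6: f ≡ 0 at y ∈ {1, 2}; g ≡ 0 at y ∈ {3, 10}; common: ∅.
  x = 7: f ≡ 0 at y ∈ ∅; g ≡ 0 at y ∈ ∅; common: ∅.
  x = 8: f ≡ 0 at y ∈ ∅; g ≡ 0 at y ∈ {1, 3}; common: ∅.
  x = 9: f ≡ 0 at y ∈ {4, 5}; g ≡ 0 at y ∈ {8}; common: ∅.
  x = 10: f ≡ 0 at y ∈ {0}; g ≡ 0 at y ∈ {8, 9}; common: ∅.
Collecting: common zeros = {(2, 5)}, so the count is 1.
Comparison with the Bézout bound: 1 ≤ 4 = deg(f)·deg(g), as expected for curves with no common component (the affine F_11-count falls short of the bound because intersections may lie at infinity, over extension fields, or carry multiplicity).


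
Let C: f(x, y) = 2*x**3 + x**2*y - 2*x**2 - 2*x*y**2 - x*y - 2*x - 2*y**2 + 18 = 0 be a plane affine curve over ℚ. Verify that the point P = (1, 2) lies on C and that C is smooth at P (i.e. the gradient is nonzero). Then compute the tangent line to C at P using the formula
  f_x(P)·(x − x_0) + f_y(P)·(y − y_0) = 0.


Tangent line at P: -6*x - 16*y + 38 = 0.

Step 1: f(1, 2) = 0, so P lies on C.
Step 2: partial derivatives
  f_x(x, y) = 6*x**2 + 2*x*y - 4*x - 2*y**2 - y - 2, f_y(x, y) = x**2 - 4*x*y - x - 4*y.
  f_x(P) = -6, f_y(P) = -16 (gradient nonzero, so P is smooth).
Step 3: tangent line at P: -6·(x − 1) + -16·(y − 2) = 0.
Expanding: -6*x - 16*y + 38 = 0.


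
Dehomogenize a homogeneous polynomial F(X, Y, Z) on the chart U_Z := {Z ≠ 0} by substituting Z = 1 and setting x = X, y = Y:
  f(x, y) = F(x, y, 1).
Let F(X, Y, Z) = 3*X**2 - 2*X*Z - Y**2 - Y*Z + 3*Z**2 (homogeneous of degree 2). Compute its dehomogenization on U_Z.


f(x, y) = 3*x**2 - 2*x - y**2 - y + 3

On U_Z we set Z = 1. Each monomial c·X^i·Y^j·Z^k in F becomes c·x^i·y^j·1^k = c·x^i·y^j.
Substituting Z = 1: F(X, Y, 1) = 3*x**2 - 2*x - y**2 - y + 3.
Note: deg(f) ≤ deg(F) = 2; strict inequality happens when F is divisible by Z (lost terms).


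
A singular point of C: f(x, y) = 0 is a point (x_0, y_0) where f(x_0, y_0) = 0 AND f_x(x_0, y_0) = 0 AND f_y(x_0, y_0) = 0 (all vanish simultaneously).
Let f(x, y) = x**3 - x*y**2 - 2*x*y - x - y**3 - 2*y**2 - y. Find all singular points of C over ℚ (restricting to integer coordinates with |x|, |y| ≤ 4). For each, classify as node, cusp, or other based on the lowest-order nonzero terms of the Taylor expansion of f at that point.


Singular points: {(0, -1)}; classification: cusp.

Compute partial derivatives:
  f_x = 3*x**2 - y**2 - 2*y - 1.
  f_y = -2*x*y - 2*x - 3*y**2 - 4*y - 1.
Scan x_0 ∈ {−4, ..., 4}. For each x_0, f_y(x_0, y) is a polynomial in y; find its integer roots y ∈ {−4, ..., 4}, then test f_x and f at those candidates.
  x = -4: f_y(-4, y) = -3*y**2 + 4*y + 7; vanishes at y ∈ {-1}. (-4, -1): f_x = 48 ≠ 0.
  x = -3: f_y(-3, y) = -3*y**2 + 2*y + 5; vanishes at y ∈ {-1}. (-3, -1): f_x = 27 ≠ 0.
  x = -2: f_y(-2, y) = 3 - 3*y**2; vanishes at y ∈ {-1, 1}. (-2, -1): f_x = 12 ≠ 0; (-2, 1): f_x = 8 ≠ 0.
  x = -1: f_y(-1, y) = -3*y**2 - 2*y + 1; vanishes at y ∈ {-1}. (-1, -1): f_x = 3 ≠ 0.
  x = 0: f_y(0, y) = -3*y**2 - 4*y - 1; vanishes at y ∈ {-1}. (0, -1): f_x = 0, f = 0 — SINGULAR.
  x = 1: f_y(1, y) = -3*y**2 - 6*y - 3; vanishes at y ∈ {-1}. (1, -1): f_x = 3 ≠ 0.
  x = 2: f_y(2, y) = -3*y**2 - 8*y - 5; vanishes at y ∈ {-1}. (2, -1): f_x = 12 ≠ 0.
  x = 3: f_y(3, y) = -3*y**2 - 10*y - 7; vanishes at y ∈ {-1}. (3, -1): f_x = 27 ≠ 0.
  x = 4: f_y(4, y) = -3*y**2 - 12*y - 9; vanishes at y ∈ {-3, -1}. (4, -3): f_x = 44 ≠ 0; (4, -1): f_x = 48 ≠ 0.
Only singular point on the grid: (0, -1).
Classify: substitute x = 0 + u, y = -1 + v and expand: f = u**3 - u*v**2 - v**3 + v**2.
No constant or linear terms (consistent with a singular point). Quadratic part: v**2. Cubic part: u**3 - u*v**2 - v**3.
The quadratic part v**2 is a perfect square, so there is a single (double) tangent line v = 0, i.e. y = -1. Restricting the cubic part to that line (v = 0) leaves u**3 ≠ 0, so f is not divisible by v and the branch is v² ≈ -u**3 to lowest order — this is a cusp.
Classification: cusp.


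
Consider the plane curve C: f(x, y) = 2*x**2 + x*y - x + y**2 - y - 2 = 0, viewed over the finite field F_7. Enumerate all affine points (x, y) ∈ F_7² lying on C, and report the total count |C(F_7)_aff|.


Affine F_7-points: {(0, 2), (0, 6), (1, 1), (1, 6), (3, 2), (3, 3), (6, 1)}; count = 7.

For each of the 49 pairs (x, y) ∈ F_7², evaluate f(x, y) mod 7. Record the zeros.
  x = 0: [0↦5, 1↦5, 2↦0, 3↦4, 4↦3, 5↦4, 6↦0]  zeros at y ∈ {2, 6}
  x = 1: [0↦6, 1↦0, 2↦3, 3↦1, 4↦1, 5↦3, 6↦0]  zeros at y ∈ {1, 6}
  x = 2: [0↦4, 1↦6, 2↦3, 3↦2, 4↦3, 5↦6, 6↦4]  zeros at y ∈ ∅
  x = 3: [0↦6, 1↦2, 2↦0, 3↦0, 4↦2, 5↦6, 6↦5]  zeros at y ∈ {2, 3}
  x = 4: [0↦5, 1↦2, 2↦1, 3↦2, 4↦5, 5↦3, 6↦3]  zeros at y ∈ ∅
  x = 5: [0↦1, 1↦6, 2↦6, 3↦1, 4↦5, 5↦4, 6↦5]  zeros at y ∈ ∅
  x = 6: [0↦1, 1↦0, 2↦1, 3↦4, 4↦2, 5↦2, 6↦4]  zeros at y ∈ {1}
Collecting zeros: affine points = {(0, 2), (0, 6), (1, 1), (1, 6), (3, 2), (3, 3), (6, 1)}.
Total count |C(F_7)_aff| = 7.


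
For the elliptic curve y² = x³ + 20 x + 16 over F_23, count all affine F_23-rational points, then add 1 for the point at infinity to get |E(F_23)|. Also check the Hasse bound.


Affine points = {(0, 4), (0, 19), (2, 8), (2, 15), (7, 4), (7, 19), (11, 7), (11, 16), (12, 11), (12, 12), (13, 9), (13, 14), (14, 2), (14, 21), (16, 4), (16, 19), (17, 5), (17, 18), (22, 8), (22, 15)}; affine count = 20; |E(F_23)| = 21.

Discriminant check: Δ ∝ 4a³ + 27b² = 4·20³ + 27·16² = 4·8000 + 27·256 ≡ 19 (mod 23). Nonzero ⇒ E is nonsingular.
For each x ∈ F_23, compute rhs = x³ + 20·x + 16 mod 23, then count y ∈ F_23 with y² ≡ rhs.
  x = 0: rhs = 16, matching y values: 4, 19 (2 points).
  x = 1: rhs = 14, matching y values: none (0 points).
  x = 2: rhs = 18, matching y values: 8, 15 (2 points).
  x = 3: rhs = 11, matching y values: none (0 points).
  x = 4: rhs = 22, matching y values: none (0 points).
  x = 5: rhs = 11, matching y values: none (0 points).
  x = 6: rhs = 7, matching y values: none (0 points).
  x = 7: rhs = 16, matching y values: 4, 19 (2 points).
  x = 8: rhs = 21, matching y values: none (0 points).
  x = 9: rhs = 5, matching y values: none (0 points).
  x = 10: rhs = 20, matching y values: none (0 points).
  x = 11: rhs = 3, matching y values: 7, 16 (2 points).
  x = 12: rhs = 6, matching y values: 11, 12 (2 points).
  x = 13: rhs = 12, matching y values: 9, 14 (2 points).
  x = 14: rhs = 4, matching y values: 2, 21 (2 points).
  x = 15: rhs = 11, matching y values: none (0 points).
  x = 16: rhs = 16, matching y values: 4, 19 (2 points).
  x = 17: rhs = 2, matching y values: 5, 18 (2 points).
  x = 18: rhs = 21, matching y values: none (0 points).
  x = 19: rhs = 10, matching y values: none (0 points).
  x = 20: rhs = 21, matching y values: none (0 points).
  x = 21: rhs = 14, matching y values: none (0 points).
  x = 22: rhs = 18, matching y values: 8, 15 (2 points).
Total affine count: 20.
Full point count |E(F_23)| = 20 + 1 = 21.
Hasse bound: |21 − (23+1)| = |-3| = 3 ≤ 2√23 ≈ 9.5917 ✓.


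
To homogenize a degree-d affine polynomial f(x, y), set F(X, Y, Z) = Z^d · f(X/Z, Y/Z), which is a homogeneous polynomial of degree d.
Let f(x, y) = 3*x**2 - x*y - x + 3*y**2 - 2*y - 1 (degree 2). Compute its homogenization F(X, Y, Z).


F(X, Y, Z) = 3*X**2 - X*Y - X*Z + 3*Y**2 - 2*Y*Z - Z**2

deg(f) = 2.
Substitute x = X/Z, y = Y/Z into f, then multiply by Z^2.
  monomial 3·x^2·y^0 ↦ 3·X^2·Y^0·Z^0.
  monomial -1·x^1·y^1 ↦ -1·X^1·Y^1·Z^0.
  monomial -1·x^1·y^0 ↦ -1·X^1·Y^0·Z^1.
  monomial 3·x^0·y^2 ↦ 3·X^0·Y^2·Z^0.
  monomial -2·x^0·y^1 ↦ -2·X^0·Y^1·Z^1.
  monomial -1·x^0·y^0 ↦ -1·X^0·Y^0·Z^2.
Collecting: F(X, Y, Z) = 3*X**2 - X*Y - X*Z + 3*Y**2 - 2*Y*Z - Z**2.


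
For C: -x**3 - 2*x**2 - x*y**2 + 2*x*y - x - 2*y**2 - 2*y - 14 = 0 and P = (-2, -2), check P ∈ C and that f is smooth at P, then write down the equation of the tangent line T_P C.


Tangent line at P: -13*x - 6*y - 38 = 0.

Step 1: f(-2, -2) = 0, so P lies on C.
Step 2: partial derivatives
  f_x(x, y) = -3*x**2 - 4*x - y**2 + 2*y - 1, f_y(x, y) = -2*x*y + 2*x - 4*y - 2.
  f_x(P) = -13, f_y(P) = -6 (gradient nonzero, so P is smooth).
Step 3: tangent line at P: -13·(x − -2) + -6·(y − -2) = 0.
Expanding: -13*x - 6*y - 38 = 0.


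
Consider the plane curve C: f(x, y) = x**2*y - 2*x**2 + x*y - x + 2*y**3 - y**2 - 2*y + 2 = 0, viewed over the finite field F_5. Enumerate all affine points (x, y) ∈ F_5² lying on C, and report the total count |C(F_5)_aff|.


Affine F_5-points: {(0, 2), (1, 1), (2, 4), (4, 1), (4, 3), (4, 4)}; count = 6.

For each of the 25 pairs (x, y) ∈ F_5², evaluate f(x, y) mod 5. Record the zeros.
  x = 0: [0↦2, 1↦1, 2↦0, 3↦1, 4↦1]  zeros at y ∈ {2}
  x = 1: [0↦4, 1↦0, 2↦1, 3↦4, 4↦1]  zeros at y ∈ {1}
  x = 2: [0↦2, 1↦2, 2↦2, 3↦4, 4↦0]  zeros at y ∈ {4}
  x = 3: [0↦1, 1↦2, 2↦3, 3↦1, 4↦3]  zeros at y ∈ ∅
  x = 4: [0↦1, 1↦0, 2↦4, 3↦0, 4↦0]  zeros at y ∈ {1, 3, 4}
Collecting zeros: affine points = {(0, 2), (1, 1), (2, 4), (4, 1), (4, 3), (4, 4)}.
Total count |C(F_5)_aff| = 6.


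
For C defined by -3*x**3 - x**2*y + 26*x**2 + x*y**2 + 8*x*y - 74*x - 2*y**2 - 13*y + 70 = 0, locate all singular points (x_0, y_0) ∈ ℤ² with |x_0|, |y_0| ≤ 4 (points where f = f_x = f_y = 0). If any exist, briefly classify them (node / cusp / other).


Singular points: {(3, -1)}; classification: cusp.

Compute partial derivatives:
  f_x = -9*x**2 - 2*x*y + 52*x + y**2 + 8*y - 74.
  f_y = -x**2 + 2*x*y + 8*x - 4*y - 13.
Scan x_0 ∈ {−4, ..., 4}. For each x_0, f_y(x_0, y) is a polynomial in y; find its integer roots y ∈ {−4, ..., 4}, then test f_x and f at those candidates.
  x = -4: f_y(-4, y) = -12*y - 61; no integer root y with |y| ≤ 4.
  x = -3: f_y(-3, y) = -10*y - 46; no integer root y with |y| ≤ 4.
  x = -2: f_y(-2, y) = -8*y - 33; no integer root y with |y| ≤ 4.
  x = -1: f_y(-1, y) = -6*y - 22; no integer root y with |y| ≤ 4.
  x = 0: f_y(0, y) = -4*y - 13; no integer root y with |y| ≤ 4.
  x = 1: f_y(1, y) = -2*y - 6; vanishes at y ∈ {-3}. (1, -3): f_x = -40 ≠ 0.
  x = 2: f_y(2, y) = -1; no integer root y with |y| ≤ 4.
  x = 3: f_y(3, y) = 2*y + 2; vanishes at y ∈ {-1}. (3, -1): f_x = 0, f = 0 — SINGULAR.
  x = 4: f_y(4, y) = 4*y + 3; no integer root y with |y| ≤ 4.
Only singular point on the grid: (3, -1).
Classify: substitute x = 3 + u, y = -1 + v and expand: f = -3*u**3 - u**2*v + u*v**2 + v**2.
No constant or linear terms (consistent with a singular point). Quadratic part: v**2. Cubic part: -3*u**3 - u**2*v + u*v**2.
The quadratic part v**2 is a perfect square, so there is a single (double) tangent line v = 0, i.e. y = -1. Restricting the cubic part to that line (v = 0) leaves -3*u**3 ≠ 0, so f is not divisible by v and the branch is v² ≈ 3*u**3 to lowest order — this is a cusp.
Classification: cusp.


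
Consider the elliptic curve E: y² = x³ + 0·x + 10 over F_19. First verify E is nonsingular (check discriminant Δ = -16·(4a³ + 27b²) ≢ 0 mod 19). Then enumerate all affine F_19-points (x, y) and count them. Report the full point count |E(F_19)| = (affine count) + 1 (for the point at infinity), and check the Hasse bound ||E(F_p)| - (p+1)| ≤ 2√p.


Affine points = {(1, 7), (1, 12), (4, 6), (4, 13), (6, 6), (6, 13), (7, 7), (7, 12), (8, 3), (8, 16), (9, 6), (9, 13), (11, 7), (11, 12), (12, 3), (12, 16), (18, 3), (18, 16)}; affine count = 18; |E(F_19)| = 19.

Discriminant check: Δ ∝ 4a³ + 27b² = 4·0³ + 27·10² = 4·0 + 27·100 ≡ 2 (mod 19). Nonzero ⇒ E is nonsingular.
For each x ∈ F_19, compute rhs = x³ + 0·x + 10 mod 19, then count y ∈ F_19 with y² ≡ rhs.
  x = 0: rhs = 10, matching y values: none (0 points).
  x = 1: rhs = 11, matching y values: 7, 12 (2 points).
  x = 2: rhs = 18, matching y values: none (0 points).
  x = 3: rhs = 18, matching y values: none (0 points).
  x = 4: rhs = 17, matching y values: 6, 13 (2 points).
  x = 5: rhs = 2, matching y values: none (0 points).
  x = 6: rhs = 17, matching y values: 6, 13 (2 points).
  x = 7: rhs = 11, matching y values: 7, 12 (2 points).
  x = 8: rhs = 9, matching y values: 3, 16 (2 points).
  x = 9: rhs = 17, matching y values: 6, 13 (2 points).
  x = 10: rhs = 3, matching y values: none (0 points).
  x = 11: rhs = 11, matching y values: 7, 12 (2 points).
  x = 12: rhs = 9, matching y values: 3, 16 (2 points).
  x = 13: rhs = 3, matching y values: none (0 points).
  x = 14: rhs = 18, matching y values: none (0 points).
  x = 15: rhs = 3, matching y values: none (0 points).
  x = 16: rhs = 2, matching y values: none (0 points).
  x = 17: rhs = 2, matching y values: none (0 points).
  x = 18: rhs = 9, matching y values: 3, 16 (2 points).
Total affine count: 18.
Full point count |E(F_19)| = 18 + 1 = 19.
Hasse bound: |19 − (19+1)| = |-1| = 1 ≤ 2√19 ≈ 8.7178 ✓.


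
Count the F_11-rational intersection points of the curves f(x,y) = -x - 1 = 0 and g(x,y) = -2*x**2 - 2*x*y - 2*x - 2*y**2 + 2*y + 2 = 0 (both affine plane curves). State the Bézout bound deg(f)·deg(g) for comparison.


Common zeros: ∅; count = 0; Bézout bound = 2.

deg(f) = 1, deg(g) = 2, so Bézout bound = 2.
Scan x ∈ F_11. For each x, list the y ∈ F_11 with f(x, y) ≡ 0 and those with g(x, y) ≡ 0 (mod 11); the common zeros in that column are the intersection.
  x = 0: f ≡ 0 at y ∈ ∅; g ≡ 0 at y ∈ {4, 8}; common: ∅.
  x = 1: f ≡ 0 at y ∈ ∅; g ≡ 0 at y ∈ ∅; common: ∅.
  x = 2: f ≡ 0 at y ∈ ∅; g ≡ 0 at y ∈ {2, 8}; common: ∅.
  x = 3: f ≡ 0 at y ∈ ∅; g ≡ 0 at y ∈ {0, 9}; common: ∅.
  x = 4: f ≡ 0 at y ∈ ∅; g ≡ 0 at y ∈ ∅; common: ∅.
  x = 5: f ≡ 0 at y ∈ ∅; g ≡ 0 at y ∈ ∅; common: ∅.
  x = 6: f ≡ 0 at y ∈ ∅; g ≡ 0 at y ∈ {2, 4}; common: ∅.
  x = 7: f ≡ 0 at y ∈ ∅; g ≡ 0 at y ∈ {0, 5}; common: ∅.
  x = 8: f ≡ 0 at y ∈ ∅; g ≡ 0 at y ∈ ∅; common: ∅.
  x = 9: f ≡ 0 at y ∈ ∅; g ≡ 0 at y ∈ {5, 9}; common: ∅.
  x = 10: f ≡ 0 at y ∈ {0, 1, 2, 3, 4, 5, 6, 7, 8, 9, 10}; g ≡ 0 at y ∈ ∅; common: ∅.
Collecting: common zeros = ∅, so the count is 0.
Comparison with the Bézout bound: 0 ≤ 2 = deg(f)·deg(g), as expected for curves with no common component (the affine F_11-count falls short of the bound because intersections may lie at infinity, over extension fields, or carry multiplicity).


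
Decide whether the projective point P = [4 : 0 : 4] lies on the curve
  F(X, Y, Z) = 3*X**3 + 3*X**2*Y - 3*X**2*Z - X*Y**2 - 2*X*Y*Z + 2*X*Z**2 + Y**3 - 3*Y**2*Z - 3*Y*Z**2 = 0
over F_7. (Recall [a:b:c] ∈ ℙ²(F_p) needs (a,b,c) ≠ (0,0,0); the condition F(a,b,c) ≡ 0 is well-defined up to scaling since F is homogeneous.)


F(4,0,4) ≡ 2 (mod 7); P is NOT on the curve.

Evaluate F(4, 0, 4) term-by-term (mod 7).
  3*X**3 ↦ 3·64·1·1 = 192
  3*X**2*Y ↦ 3·16·0·1 = 0
  -3*X**2*Z ↦ -3·16·1·4 = -192
  -X*Y**2 ↦ -1·4·0·1 = 0
  -2*X*Y*Z ↦ -2·4·0·4 = 0
  2*X*Z**2 ↦ 2·4·1·16 = 128
  Y**3 ↦ 1·1·0·1 = 0
  -3*Y**2*Z ↦ -3·1·0·4 = 0
  -3*Y*Z**2 ↦ -3·1·0·16 = 0
Sum: F(4, 0, 4) = (192) + (0) + (-192) + (0) + (0) + (128) + (0) + (0) + (0) = 128.
Reducing mod 7: 128 ≡ 2 (mod 7).
Since F(a, b, c) ≡ 2 ≠ 0 (mod 7), P does NOT lie on the curve.


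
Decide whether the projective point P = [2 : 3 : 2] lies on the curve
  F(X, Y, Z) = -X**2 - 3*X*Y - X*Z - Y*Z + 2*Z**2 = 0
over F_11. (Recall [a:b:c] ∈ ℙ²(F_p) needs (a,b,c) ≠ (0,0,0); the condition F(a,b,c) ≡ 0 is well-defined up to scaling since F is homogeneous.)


F(2,3,2) ≡ 9 (mod 11); P is NOT on the curve.

Evaluate F(2, 3, 2) term-by-term (mod 11).
  -X**2 ↦ -1·4·1·1 = -4
  -3*X*Y ↦ -3·2·3·1 = -18
  -X*Z ↦ -1·2·1·2 = -4
  -Y*Z ↦ -1·1·3·2 = -6
  2*Z**2 ↦ 2·1·1·4 = 8
Sum: F(2, 3, 2) = (-4) + (-18) + (-4) + (-6) + (8) = -24.
Reducing mod 11: -24 ≡ 9 (mod 11).
Since F(a, b, c) ≡ 9 ≠ 0 (mod 11), P does NOT lie on the curve.


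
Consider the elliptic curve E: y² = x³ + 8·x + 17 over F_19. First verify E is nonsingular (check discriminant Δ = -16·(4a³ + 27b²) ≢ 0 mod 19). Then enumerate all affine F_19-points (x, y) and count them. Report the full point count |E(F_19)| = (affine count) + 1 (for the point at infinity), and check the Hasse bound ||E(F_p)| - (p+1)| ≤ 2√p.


Affine points = {(0, 6), (0, 13), (1, 8), (1, 11), (3, 7), (3, 12), (5, 7), (5, 12), (7, 6), (7, 13), (8, 2), (8, 17), (9, 1), (9, 18), (11, 7), (11, 12), (12, 6), (12, 13), (13, 0), (14, 2), (14, 17), (15, 4), (15, 15), (16, 2), (16, 17)}; affine count = 25; |E(F_19)| = 26.

Discriminant check: Δ ∝ 4a³ + 27b² = 4·8³ + 27·17² = 4·512 + 27·289 ≡ 9 (mod 19). Nonzero ⇒ E is nonsingular.
For each x ∈ F_19, compute rhs = x³ + 8·x + 17 mod 19, then count y ∈ F_19 with y² ≡ rhs.
  x = 0: rhs = 17, matching y values: 6, 13 (2 points).
  x = 1: rhs = 7, matching y values: 8, 11 (2 points).
  x = 2: rhs = 3, matching y values: none (0 points).
  x = 3: rhs = 11, matching y values: 7, 12 (2 points).
  x = 4: rhs = 18, matching y values: none (0 points).
  x = 5: rhs = 11, matching y values: 7, 12 (2 points).
  x = 6: rhs = 15, matching y values: none (0 points).
  x = 7: rhs = 17, matching y values: 6, 13 (2 points).
  x = 8: rhs = 4, matching y values: 2, 17 (2 points).
  x = 9: rhs = 1, matching y values: 1, 18 (2 points).
  x = 10: rhs = 14, matching y values: none (0 points).
  x = 11: rhs = 11, matching y values: 7, 12 (2 points).
  x = 12: rhs = 17, matching y values: 6, 13 (2 points).
  x = 13: rhs = 0, matching y values: 0 (1 points).
  x = 14: rhs = 4, matching y values: 2, 17 (2 points).
  x = 15: rhs = 16, matching y values: 4, 15 (2 points).
  x = 16: rhs = 4, matching y values: 2, 17 (2 points).
  x = 17: rhs = 12, matching y values: none (0 points).
  x = 18: rhs = 8, matching y values: none (0 points).
Total affine count: 25.
Full point count |E(F_19)| = 25 + 1 = 26.
Hasse bound: |26 − (19+1)| = |6| = 6 ≤ 2√19 ≈ 8.7178 ✓.


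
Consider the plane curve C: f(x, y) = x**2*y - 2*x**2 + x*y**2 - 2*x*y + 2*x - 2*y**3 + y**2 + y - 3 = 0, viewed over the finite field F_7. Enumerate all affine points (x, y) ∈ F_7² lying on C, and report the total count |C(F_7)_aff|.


Affine F_7-points: {(1, 5), (2, 0), (3, 2), (3, 3), (3, 4), (5, 5), (6, 0), (6, 3), (6, 4)}; count = 9.

For each of the 49 pairs (x, y) ∈ F_7², evaluate f(x, y) mod 7. Record the zeros.
  x = 0: [0↦4, 1↦4, 2↦1, 3↦4, 4↦1, 5↦1, 6↦6]  zeros at y ∈ ∅
  x = 1: [0↦4, 1↦4, 2↦3, 3↦3, 4↦6, 5↦0, 6↦1]  zeros at y ∈ {5}
  x = 2: [0↦0, 1↦2, 2↦5, 3↦4, 4↦1, 5↦5, 6↦4]  zeros at y ∈ {0}
  x = 3: [0↦6, 1↦5, 2↦0, 3↦0, 4↦0, 5↦2, 6↦1]  zeros at y ∈ {2, 3, 4}
  x = 4: [0↦1, 1↦6, 2↦2, 3↦5, 4↦3, 5↦5, 6↦6]  zeros at y ∈ ∅
  x = 5: [0↦6, 1↦5, 2↦4, 3↦5, 4↦3, 5↦0, 6↦5]  zeros at y ∈ {5}
  x = 6: [0↦0, 1↦2, 2↦6, 3↦0, 4↦0, 5↦1, 6↦5]  zeros at y ∈ {0, 3, 4}
Collecting zeros: affine points = {(1, 5), (2, 0), (3, 2), (3, 3), (3, 4), (5, 5), (6, 0), (6, 3), (6, 4)}.
Total count |C(F_7)_aff| = 9.


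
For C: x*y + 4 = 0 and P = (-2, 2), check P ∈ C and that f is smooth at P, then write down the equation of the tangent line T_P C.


Tangent line at P: 2*x - 2*y + 8 = 0.

Step 1: f(-2, 2) = 0, so P lies on C.
Step 2: partial derivatives
  f_x(x, y) = y, f_y(x, y) = x.
  f_x(P) = 2, f_y(P) = -2 (gradient nonzero, so P is smooth).
Step 3: tangent line at P: 2·(x − -2) + -2·(y − 2) = 0.
Expanding: 2*x - 2*y + 8 = 0.


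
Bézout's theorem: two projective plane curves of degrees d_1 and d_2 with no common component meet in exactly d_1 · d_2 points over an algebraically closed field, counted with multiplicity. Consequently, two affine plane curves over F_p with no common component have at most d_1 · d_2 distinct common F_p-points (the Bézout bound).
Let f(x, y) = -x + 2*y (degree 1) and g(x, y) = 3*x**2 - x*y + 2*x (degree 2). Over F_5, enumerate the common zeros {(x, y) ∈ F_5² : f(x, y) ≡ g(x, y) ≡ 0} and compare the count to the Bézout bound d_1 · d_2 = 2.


Common zeros: {(0, 0)}; count = 1; Bézout bound = 2.

deg(f) = 1, deg(g) = 2, so Bézout bound = 2.
Scan x ∈ F_5. For each x, list the y ∈ F_5 with f(x, y) ≡ 0 and those with g(x, y) ≡ 0 (mod 5); the common zeros in that column are the intersection.
  x = 0: f ≡ 0 at y ∈ {0}; g ≡ 0 at y ∈ {0, 1, 2, 3, 4}; common: {0}.
  x = 1: f ≡ 0 at y ∈ {3}; g ≡ 0 at y ∈ {0}; common: ∅.
  x = 2: f ≡ 0 at y ∈ {1}; g ≡ 0 at y ∈ {3}; common: ∅.
  x = 3: f ≡ 0 at y ∈ {4}; g ≡ 0 at y ∈ {1}; common: ∅.
  x = 4: f ≡ 0 at y ∈ {2}; g ≡ 0 at y ∈ {4}; common: ∅.
Collecting: common zeros = {(0, 0)}, so the count is 1.
Comparison with the Bézout bound: 1 ≤ 2 = deg(f)·deg(g), as expected for curves with no common component (the affine F_5-count falls short of the bound because intersections may lie at infinity, over extension fields, or carry multiplicity).


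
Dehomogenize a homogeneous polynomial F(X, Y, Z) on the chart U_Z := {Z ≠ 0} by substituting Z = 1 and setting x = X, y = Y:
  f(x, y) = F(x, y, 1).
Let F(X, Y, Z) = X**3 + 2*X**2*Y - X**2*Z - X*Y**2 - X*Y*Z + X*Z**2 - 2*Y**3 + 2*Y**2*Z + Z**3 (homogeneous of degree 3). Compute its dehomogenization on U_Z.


f(x, y) = x**3 + 2*x**2*y - x**2 - x*y**2 - x*y + x - 2*y**3 + 2*y**2 + 1

On U_Z we set Z = 1. Each monomial c·X^i·Y^j·Z^k in F becomes c·x^i·y^j·1^k = c·x^i·y^j.
Substituting Z = 1: F(X, Y, 1) = x**3 + 2*x**2*y - x**2 - x*y**2 - x*y + x - 2*y**3 + 2*y**2 + 1.
Note: deg(f) ≤ deg(F) = 3; strict inequality happens when F is divisible by Z (lost terms).


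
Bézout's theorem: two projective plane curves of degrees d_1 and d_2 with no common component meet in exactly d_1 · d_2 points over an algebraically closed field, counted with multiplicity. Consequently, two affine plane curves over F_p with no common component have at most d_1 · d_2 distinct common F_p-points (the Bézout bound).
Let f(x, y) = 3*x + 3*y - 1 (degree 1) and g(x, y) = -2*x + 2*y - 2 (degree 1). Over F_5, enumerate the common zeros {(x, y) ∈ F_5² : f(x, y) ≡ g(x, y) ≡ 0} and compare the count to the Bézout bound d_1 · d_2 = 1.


Common zeros: {(3, 4)}; count = 1; Bézout bound = 1.

deg(f) = 1, deg(g) = 1, so Bézout bound = 1.
Scan x ∈ F_5. For each x, list the y ∈ F_5 with f(x, y) ≡ 0 and those with g(x, y) ≡ 0 (mod 5); the common zeros in that column are the intersection.
  x = 0: f ≡ 0 at y ∈ {2}; g ≡ 0 at y ∈ {1}; common: ∅.
  x = 1: f ≡ 0 at y ∈ {1}; g ≡ 0 at y ∈ {2}; common: ∅.
  x = 2: f ≡ 0 at y ∈ {0}; g ≡ 0 at y ∈ {3}; common: ∅.
  x = 3: f ≡ 0 at y ∈ {4}; g ≡ 0 at y ∈ {4}; common: {4}.
  x = 4: f ≡ 0 at y ∈ {3}; g ≡ 0 at y ∈ {0}; common: ∅.
Collecting: common zeros = {(3, 4)}, so the count is 1.
Comparison with the Bézout bound: 1 ≤ 1 = deg(f)·deg(g), as expected for curves with no common component (the bound is attained).


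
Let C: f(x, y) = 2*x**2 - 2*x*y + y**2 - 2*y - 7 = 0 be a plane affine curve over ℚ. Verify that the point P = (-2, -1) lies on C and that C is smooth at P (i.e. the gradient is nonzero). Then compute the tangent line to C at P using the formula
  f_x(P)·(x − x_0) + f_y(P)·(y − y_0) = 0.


Tangent line at P: -6*x - 12 = 0.

Step 1: f(-2, -1) = 0, so P lies on C.
Step 2: partial derivatives
  f_x(x, y) = 4*x - 2*y, f_y(x, y) = -2*x + 2*y - 2.
  f_x(P) = -6, f_y(P) = 0 (gradient nonzero, so P is smooth).
Step 3: tangent line at P: -6·(x − -2) + 0·(y − -1) = 0.
Expanding: -6*x - 12 = 0.


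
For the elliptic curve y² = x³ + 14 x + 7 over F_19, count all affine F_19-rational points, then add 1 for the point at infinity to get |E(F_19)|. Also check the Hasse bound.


Affine points = {(0, 8), (0, 11), (2, 9), (2, 10), (3, 0), (7, 7), (7, 12), (8, 2), (8, 17), (9, 8), (9, 11), (10, 8), (10, 11), (13, 7), (13, 12), (15, 1), (15, 18), (17, 3), (17, 16), (18, 7), (18, 12)}; affine count = 21; |E(F_19)| = 22.

Discriminant check: Δ ∝ 4a³ + 27b² = 4·14³ + 27·7² = 4·2744 + 27·49 ≡ 6 (mod 19). Nonzero ⇒ E is nonsingular.
For each x ∈ F_19, compute rhs = x³ + 14·x + 7 mod 19, then count y ∈ F_19 with y² ≡ rhs.
  x = 0: rhs = 7, matching y values: 8, 11 (2 points).
  x = 1: rhs = 3, matching y values: none (0 points).
  x = 2: rhs = 5, matching y values: 9, 10 (2 points).
  x = 3: rhs = 0, matching y values: 0 (1 points).
  x = 4: rhs = 13, matching y values: none (0 points).
  x = 5: rhs = 12, matching y values: none (0 points).
  x = 6: rhs = 3, matching y values: none (0 points).
  x = 7: rhs = 11, matching y values: 7, 12 (2 points).
  x = 8: rhs = 4, matching y values: 2, 17 (2 points).
  x = 9: rhs = 7, matching y values: 8, 11 (2 points).
  x = 10: rhs = 7, matching y values: 8, 11 (2 points).
  x = 11: rhs = 10, matching y values: none (0 points).
  x = 12: rhs = 3, matching y values: none (0 points).
  x = 13: rhs = 11, matching y values: 7, 12 (2 points).
  x = 14: rhs = 2, matching y values: none (0 points).
  x = 15: rhs = 1, matching y values: 1, 18 (2 points).
  x = 16: rhs = 14, matching y values: none (0 points).
  x = 17: rhs = 9, matching y values: 3, 16 (2 points).
  x = 18: rhs = 11, matching y values: 7, 12 (2 points).
Total affine count: 21.
Full point count |E(F_19)| = 21 + 1 = 22.
Hasse bound: |22 − (19+1)| = |2| = 2 ≤ 2√19 ≈ 8.7178 ✓.


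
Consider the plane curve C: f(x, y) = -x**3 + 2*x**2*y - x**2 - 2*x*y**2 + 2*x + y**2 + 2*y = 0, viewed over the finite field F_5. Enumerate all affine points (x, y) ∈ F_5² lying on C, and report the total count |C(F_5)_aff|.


Affine F_5-points: {(0, 0), (0, 3), (1, 0), (1, 4), (2, 2), (2, 3), (3, 0), (3, 1), (3, 2), (3, 3), (3, 4), (4, 1)}; count = 12.

For each of the 25 pairs (x, y) ∈ F_5², evaluate f(x, y) mod 5. Record the zeros.
  x = 0: [0↦0, 1↦3, 2↦3, 3↦0, 4↦4]  zeros at y ∈ {0, 3}
  x = 1: [0↦0, 1↦3, 2↦4, 3↦3, 4↦0]  zeros at y ∈ {0, 4}
  x = 2: [0↦2, 1↦4, 2↦0, 3↦0, 4↦4]  zeros at y ∈ {2, 3}
  x = 3: [0↦0, 1↦0, 2↦0, 3↦0, 4↦0]  zeros at y ∈ {0, 1, 2, 3, 4}
  x = 4: [0↦3, 1↦0, 2↦3, 3↦2, 4↦2]  zeros at y ∈ {1}
Collecting zeros: affine points = {(0, 0), (0, 3), (1, 0), (1, 4), (2, 2), (2, 3), (3, 0), (3, 1), (3, 2), (3, 3), (3, 4), (4, 1)}.
Total count |C(F_5)_aff| = 12.


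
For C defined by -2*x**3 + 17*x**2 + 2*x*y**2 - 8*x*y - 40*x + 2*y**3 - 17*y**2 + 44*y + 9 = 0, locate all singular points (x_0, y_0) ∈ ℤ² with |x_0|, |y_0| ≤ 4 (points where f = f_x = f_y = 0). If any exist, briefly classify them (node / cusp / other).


Singular points: {(3, 2)}; classification: node.

Compute partial derivatives:
  f_x = -6*x**2 + 34*x + 2*y**2 - 8*y - 40.
  f_y = 4*x*y - 8*x + 6*y**2 - 34*y + 44.
Scan x_0 ∈ {−4, ..., 4}. For each x_0, f_y(x_0, y) is a polynomial in y; find its integer roots y ∈ {−4, ..., 4}, then test f_x and f at those candidates.
  x = -4: f_y(-4, y) = 6*y**2 - 50*y + 76; vanishes at y ∈ {2}. (-4, 2): f_x = -280 ≠ 0.
  x = -3: f_y(-3, y) = 6*y**2 - 46*y + 68; vanishes at y ∈ {2}. (-3, 2): f_x = -204 ≠ 0.
  x = -2: f_y(-2, y) = 6*y**2 - 42*y + 60; vanishes at y ∈ {2}. (-2, 2): f_x = -140 ≠ 0.
  x = -1: f_y(-1, y) = 6*y**2 - 38*y + 52; vanishes at y ∈ {2}. (-1, 2): f_x = -88 ≠ 0.
  x = 0: f_y(0, y) = 6*y**2 - 34*y + 44; vanishes at y ∈ {2}. (0, 2): f_x = -48 ≠ 0.
  x = 1: f_y(1, y) = 6*y**2 - 30*y + 36; vanishes at y ∈ {2, 3}. (1, 2): f_x = -20 ≠ 0; (1, 3): f_x = -18 ≠ 0.
  x = 2: f_y(2, y) = 6*y**2 - 26*y + 28; vanishes at y ∈ {2}. (2, 2): f_x = -4 ≠ 0.
  x = 3: f_y(3, y) = 6*y**2 - 22*y + 20; vanishes at y ∈ {2}. (3, 2): f_x = 0, f = 0 — SINGULAR.
  x = 4: f_y(4, y) = 6*y**2 - 18*y + 12; vanishes at y ∈ {1, 2}. (4, 1): f_x = -6 ≠ 0; (4, 2): f_x = -8 ≠ 0.
Only singular point on the grid: (3, 2).
Classify: substitute x = 3 + u, y = 2 + v and expand: f = -2*u**3 - u**2 + 2*u*v**2 + 2*v**3 + v**2.
No constant or linear terms (consistent with a singular point). Quadratic part: -u**2 + v**2. Cubic part: -2*u**3 + 2*u*v**2 + 2*v**3.
The quadratic part v**2 - u**2 = (v − u)(v + u) splits into two distinct linear factors, so there are two distinct tangent lines y − 2 = ±(x − 3) — this is a node (ordinary double point).
Classification: node.


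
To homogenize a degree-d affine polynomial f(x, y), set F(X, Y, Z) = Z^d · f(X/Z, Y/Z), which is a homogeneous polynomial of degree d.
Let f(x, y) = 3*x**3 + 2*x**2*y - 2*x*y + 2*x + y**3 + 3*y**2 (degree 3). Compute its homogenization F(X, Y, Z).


F(X, Y, Z) = 3*X**3 + 2*X**2*Y - 2*X*Y*Z + 2*X*Z**2 + Y**3 + 3*Y**2*Z

deg(f) = 3.
Substitute x = X/Z, y = Y/Z into f, then multiply by Z^3.
  monomial 3·x^3·y^0 ↦ 3·X^3·Y^0·Z^0.
  monomial 2·x^2·y^1 ↦ 2·X^2·Y^1·Z^0.
  monomial -2·x^1·y^1 ↦ -2·X^1·Y^1·Z^1.
  monomial 2·x^1·y^0 ↦ 2·X^1·Y^0·Z^2.
  monomial 1·x^0·y^3 ↦ 1·X^0·Y^3·Z^0.
  monomial 3·x^0·y^2 ↦ 3·X^0·Y^2·Z^1.
Collecting: F(X, Y, Z) = 3*X**3 + 2*X**2*Y - 2*X*Y*Z + 2*X*Z**2 + Y**3 + 3*Y**2*Z.


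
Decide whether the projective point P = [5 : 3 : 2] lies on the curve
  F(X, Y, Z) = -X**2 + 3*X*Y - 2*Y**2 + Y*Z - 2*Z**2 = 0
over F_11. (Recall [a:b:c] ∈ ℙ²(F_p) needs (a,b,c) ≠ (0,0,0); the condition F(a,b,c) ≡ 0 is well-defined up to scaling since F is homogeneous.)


F(5,3,2) ≡ 0 (mod 11); P is on the curve.

Evaluate F(5, 3, 2) term-by-term (mod 11).
  -X**2 ↦ -1·25·1·1 = -25
  3*X*Y ↦ 3·5·3·1 = 45
  -2*Y**2 ↦ -2·1·9·1 = -18
  Y*Z ↦ 1·1·3·2 = 6
  -2*Z**2 ↦ -2·1·1·4 = -8
Sum: F(5, 3, 2) = (-25) + (45) + (-18) + (6) + (-8) = 0.
Reducing mod 11: 0 ≡ 0 (mod 11).
Since F(a, b, c) ≡ 0 (mod 11), P lies on the curve.


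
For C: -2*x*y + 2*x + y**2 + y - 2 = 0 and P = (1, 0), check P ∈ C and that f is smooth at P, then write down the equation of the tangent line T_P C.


Tangent line at P: 2*x - y - 2 = 0.

Step 1: f(1, 0) = 0, so P lies on C.
Step 2: partial derivatives
  f_x(x, y) = 2 - 2*y, f_y(x, y) = -2*x + 2*y + 1.
  f_x(P) = 2, f_y(P) = -1 (gradient nonzero, so P is smooth).
Step 3: tangent line at P: 2·(x − 1) + -1·(y − 0) = 0.
Expanding: 2*x - y - 2 = 0.


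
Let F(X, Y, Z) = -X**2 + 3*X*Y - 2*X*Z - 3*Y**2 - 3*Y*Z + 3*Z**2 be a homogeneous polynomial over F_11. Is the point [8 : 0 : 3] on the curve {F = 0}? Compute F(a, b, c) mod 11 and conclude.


F(8,0,3) ≡ 3 (mod 11); P is NOT on the curve.

Evaluate F(8, 0, 3) term-by-term (mod 11).
  -X**2 ↦ -1·64·1·1 = -64
  3*X*Y ↦ 3·8·0·1 = 0
  -2*X*Z ↦ -2·8·1·3 = -48
  -3*Y**2 ↦ -3·1·0·1 = 0
  -3*Y*Z ↦ -3·1·0·3 = 0
  3*Z**2 ↦ 3·1·1·9 = 27
Sum: F(8, 0, 3) = (-64) + (0) + (-48) + (0) + (0) + (27) = -85.
Reducing mod 11: -85 ≡ 3 (mod 11).
Since F(a, b, c) ≡ 3 ≠ 0 (mod 11), P does NOT lie on the curve.


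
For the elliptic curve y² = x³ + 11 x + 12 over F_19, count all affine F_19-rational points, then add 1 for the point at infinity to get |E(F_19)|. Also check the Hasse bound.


Affine points = {(1, 9), (1, 10), (2, 2), (2, 17), (4, 5), (4, 14), (6, 3), (6, 16), (8, 2), (8, 17), (9, 2), (9, 17), (10, 1), (10, 18), (11, 1), (11, 18), (16, 3), (16, 16), (17, 1), (17, 18), (18, 0)}; affine count = 21; |E(F_19)| = 22.

Discriminant check: Δ ∝ 4a³ + 27b² = 4·11³ + 27·12² = 4·1331 + 27·144 ≡ 16 (mod 19). Nonzero ⇒ E is nonsingular.
For each x ∈ F_19, compute rhs = x³ + 11·x + 12 mod 19, then count y ∈ F_19 with y² ≡ rhs.
  x = 0: rhs = 12, matching y values: none (0 points).
  x = 1: rhs = 5, matching y values: 9, 10 (2 points).
  x = 2: rhs = 4, matching y values: 2, 17 (2 points).
  x = 3: rhs = 15, matching y values: none (0 points).
  x = 4: rhs = 6, matching y values: 5, 14 (2 points).
  x = 5: rhs = 2, matching y values: none (0 points).
  x = 6: rhs = 9, matching y values: 3, 16 (2 points).
  x = 7: rhs = 14, matching y values: none (0 points).
  x = 8: rhs = 4, matching y values: 2, 17 (2 points).
  x = 9: rhs = 4, matching y values: 2, 17 (2 points).
  x = 10: rhs = 1, matching y values: 1, 18 (2 points).
  x = 11: rhs = 1, matching y values: 1, 18 (2 points).
  x = 12: rhs = 10, matching y values: none (0 points).
  x = 13: rhs = 15, matching y values: none (0 points).
  x = 14: rhs = 3, matching y values: none (0 points).
  x = 15: rhs = 18, matching y values: none (0 points).
  x = 16: rhs = 9, matching y values: 3, 16 (2 points).
  x = 17: rhs = 1, matching y values: 1, 18 (2 points).
  x = 18: rhs = 0, matching y values: 0 (1 points).
Total affine count: 21.
Full point count |E(F_19)| = 21 + 1 = 22.
Hasse bound: |22 − (19+1)| = |2| = 2 ≤ 2√19 ≈ 8.7178 ✓.
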